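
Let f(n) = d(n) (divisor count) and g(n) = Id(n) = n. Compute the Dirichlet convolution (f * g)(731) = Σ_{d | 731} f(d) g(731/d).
(d * Id)(731) = 855

Divisors of 731: [1, 17, 43, 731]. For each d | 731:
  d = 1: d(1) · Id(731/1) = 1 · 731 = 731
  d = 17: d(17) · Id(731/17) = 2 · 43 = 86
  d = 43: d(43) · Id(731/43) = 2 · 17 = 34
  d = 731: d(731) · Id(731/731) = 4 · 1 = 4
Summing: (d * Id)(731) = 731 + 86 + 34 + 4 = 855.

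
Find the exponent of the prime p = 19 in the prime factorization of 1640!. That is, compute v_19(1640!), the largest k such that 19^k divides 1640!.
v_19(1640!) = 90

Legendre's formula: v_p(n!) = Σ_{k ≥ 1} ⌊n / p^k⌋. For p = 19, n = 1640, the terms are:
  ⌊1640/19^1⌋ = ⌊1640/19⌋ = 86
  ⌊1640/19^2⌋ = ⌊1640/361⌋ = 4
(the next term ⌊1640/19^3⌋ = 0, terminating the sum). Summing: v_19(1640!) = 86 + 4 = 90.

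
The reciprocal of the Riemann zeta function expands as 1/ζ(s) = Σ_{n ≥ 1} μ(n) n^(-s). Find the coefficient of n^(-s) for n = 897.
μ(897) = -1

Factor n = 897 = 3 · 13 · 23. μ(n) = 0 if any exponent ≥ 2 (not squarefree); otherwise μ(n) = (−1)^{ω(n)} where ω(n) is the number of distinct prime factors. Applying: μ(897) = -1.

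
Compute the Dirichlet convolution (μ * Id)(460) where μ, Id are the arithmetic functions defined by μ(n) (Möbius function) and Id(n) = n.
(μ * Id)(460) = 176

Divisors of 460: [1, 2, 4, 5, 10, 20, 23, 46, 92, 115, 230, 460]. For each d | 460:
  d = 1: μ(1) · Id(460/1) = 1 · 460 = 460
  d = 2: μ(2) · Id(460/2) = -1 · 230 = -230
  d = 4: μ(4) · Id(460/4) = 0 · 115 = 0
  d = 5: μ(5) · Id(460/5) = -1 · 92 = -92
  d = 10: μ(10) · Id(460/10) = 1 · 46 = 46
  d = 20: μ(20) · Id(460/20) = 0 · 23 = 0
  d = 23: μ(23) · Id(460/23) = -1 · 20 = -20
  d = 46: μ(46) · Id(460/46) = 1 · 10 = 10
  d = 92: μ(92) · Id(460/92) = 0 · 5 = 0
  d = 115: μ(115) · Id(460/115) = 1 · 4 = 4
  d = 230: μ(230) · Id(460/230) = -1 · 2 = -2
  d = 460: μ(460) · Id(460/460) = 0 · 1 = 0
Summing: (μ * Id)(460) = 460 + -230 + 0 + -92 + 46 + 0 + -20 + 10 + 0 + 4 + -2 + 0 = 176.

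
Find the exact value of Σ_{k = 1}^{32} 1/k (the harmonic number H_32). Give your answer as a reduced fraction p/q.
H_32 = 586061125622639/144403552893600

Direct summation: H_32 = 1 + 1/2 + ... + 1/32. The least common denominator is lcm(1, ..., 32) = 144403552893600; over this denominator the numerator is 144403552893600 + 72201776446800 + 48134517631200 + 36100888223400 + 28880710578720 + 24067258815600 + 20629078984800 + 18050444111700 + 16044839210400 + 14440355289360 + 13127595717600 + 12033629407800 + 11107965607200 + 10314539492400 + 9626903526240 + 9025222055850 + 8494326640800 + 8022419605200 + 7600186994400 + 7220177644680 + 6876359661600 + 6563797858800 + 6278415343200 + 6016814703900 + 5776142115744 + 5553982803600 + 5348279736800 + 5157269746200 + 4979432858400 + 4813451763120 + 4658179125600 + 4512611027925 = 586061125622639, so H_32 = 586061125622639/144403552893600 (already in lowest terms) ≈ 4.05850. (The PNT-adjacent estimate ln(32) + γ ≈ 4.04295 matches within O(1/n).)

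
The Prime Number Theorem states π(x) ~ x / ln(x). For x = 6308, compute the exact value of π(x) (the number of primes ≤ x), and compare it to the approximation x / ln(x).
π(6308) = 820;  x/ln(x) ≈ 720.95;  relative error ≈ 12.08%.

Directly count primes up to 6308: π(6308) = 820. The PNT approximation gives 6308/ln(6308) ≈ 6308/8.74957 ≈ 720.95. Relative error (π(x) − x/ln(x)) / π(x) ≈ 12.08%; the approximation is known to undercount slightly (Li(x) is a better estimate).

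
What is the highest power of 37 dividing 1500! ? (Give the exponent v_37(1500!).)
v_37(1500!) = 41

Legendre's formula: v_p(n!) = Σ_{k ≥ 1} ⌊n / p^k⌋. For p = 37, n = 1500, the terms are:
  ⌊1500/37^1⌋ = ⌊1500/37⌋ = 40
  ⌊1500/37^2⌋ = ⌊1500/1369⌋ = 1
(the next term ⌊1500/37^3⌋ = 0, terminating the sum). Summing: v_37(1500!) = 40 + 1 = 41.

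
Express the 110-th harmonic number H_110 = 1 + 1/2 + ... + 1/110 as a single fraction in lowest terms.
H_110 = 812425573941376284756780362571245808659649778037/153803387341307877636928566091115101174034840640

Direct summation: H_110 = 1 + 1/2 + ... + 1/110. The least common denominator is lcm(1, ..., 110) = 8459186303771933270031071135011330564571916235200; over this denominator the numerator is 8459186303771933270031071135011330564571916235200 + 4229593151885966635015535567505665282285958117600 + 2819728767923977756677023711670443521523972078400 + 2114796575942983317507767783752832641142979058800 + 1691837260754386654006214227002266112914383247040 + 1409864383961988878338511855835221760761986039200 + 1208455186253133324290153019287332937795988033600 + 1057398287971491658753883891876416320571489529400 + 939909589307992585559007903890147840507990692800 + 845918630377193327003107113501133056457191623520 + 769016936706539388184642830455575505870174203200 + 704932191980994439169255927917610880380993019600 + 650706638751687174617774702693179274197839710400 + 604227593126566662145076509643666468897994016800 + 563945753584795551335404742334088704304794415680 + 528699143985745829376941945938208160285744764700 + 497599194339525486472415949118313562621877425600 + 469954794653996292779503951945073920253995346400 + 445220331777470172106898480790070029714311380800 + 422959315188596663501553556750566528228595811760 + 402818395417711108096717673095777645931996011200 + 384508468353269694092321415227787752935087101600 + 367790708859649272610046571087449154981387662400 + 352466095990497219584627963958805440190496509800 + 338367452150877330801242845400453222582876649408 + 325353319375843587308887351346589637098919855200 + 313303196435997528519669301296715946835996897600 + 302113796563283331072538254821833234448997008400 + 291696079440411492070036935690045881536962628800 + 281972876792397775667702371167044352152397207840 + 272876977541030105484873262419720340792642459200 + 264349571992872914688470972969104080142872382350 + 256338978902179796061547610151858501956724734400 + 248799597169762743236207974559156781310938712800 + 241691037250626664858030603857466587559197606720 + 234977397326998146389751975972536960126997673200 + 228626656858700899190028949594900826069511249600 + 222610165888735086053449240395035014857155690400 + 216902212917229058205924900897726424732613236800 + 211479657594298331750776778375283264114297905880 + 206321617165169104147099295975886111331022347200 + 201409197708855554048358836547888822965998005600 + 196725262878417052791420258953751873594695726400 + 192254234176634847046160707613893876467543550800 + 187981917861598517111801580778029568101598138560 + 183895354429824636305023285543724577490693831200 + 179982687314296452553852577340666607756849281600 + 176233047995248609792313981979402720095248254900 + 172636455179019046327164717041047562542284004800 + 169183726075438665400621422700226611291438324704 + 165866398113175162157471983039437854207292475200 + 162676659687921793654443675673294818549459927600 + 159607288750413835283605115754930765369281438400 + 156651598217998764259834650648357973417998448800 + 153803387341307877636928566091115101174034840640 + 151056898281641665536269127410916617224498504200 + 148406777259156724035632826930023343238103793600 + 145848039720205746035018467845022940768481314400 + 143376039046981919831035103983242890924947732800 + 140986438396198887833851185583522176076198603920 + 138675185307736610984115920246087386304457643200 + 136438488770515052742436631209860170396321229600 + 134272798472570369365572557698592548643998670400 + 132174785996436457344235486484552040071436191175 + 130141327750337434923554940538635854839567942080 + 128169489451089898030773805075929250978362367200 + 126256511996596018955687628880766127829431585600 + 124399798584881371618103987279578390655469356400 + 122596902953216424203348857029149718327129220800 + 120845518625313332429015301928733293779598803360 + 119143469067210327746916494859314514993970651200 + 117488698663499073194875987986268480063498836600 + 115879264435231962603165358013853843350300222400 + 114313328429350449595014474797450413034755624800 + 112789150716959110267080948466817740860958883136 + 111305082944367543026724620197517507428577845200 + 109859562386648484026377547207939357981453457600 + 108451106458614529102962450448863212366306618400 + 107078307642682699620646470063434564108505268800 + 105739828797149165875388389187641632057148952940 + 104434398811999176173223100432238648945332299200 + 103160808582584552073549647987943055665511173600 + 101917907274360641807603266686883500777974894400 + 100704598854427777024179418273944411482999002800 + 99519838867905097294483189823662712524375485120 + 98362631439208526395710129476875936797347863200 + 97232026480137164023345645230015293845654209600 + 96127117088317423523080353806946938233771775400 + 95047037121032958090236754325970006343504676800 + 93990958930799258555900790389014784050799069280 + 92958091250241024945396386099025610599691387200 + 91947677214912318152511642771862288745346915600 + 90958992513676701828291087473240113597547486400 + 89991343657148226276926288670333303878424640800 + 89044066355494034421379696158014005942862276160 + 88116523997624304896156990989701360047624127450 + 87208106224452920309598671494962170768782641600 + 86318227589509523163582358520523781271142002400 + 85446326300726598687182536717286167318908244800 + 84591863037719332700310711350113305645719162352 + 83754319839326071980505654802092381827444715200 + 82933199056587581078735991519718927103646237600 + 82128022366717798738165739174867287034678798400 + 81338329843960896827221837836647409274729963800 + 80563679083542221619343534619155529186399202240 + 79803644375206917641802557877465382684640719200 + 79057815923102180093748328364591874435251553600 + 78325799108999382129917325324178986708999224400 + 77607213796072782293863037935883766647448772800 + 76901693670653938818464283045557550587017420320 = 44683406566775695661622919941418519476280737792035, so H_110 = 44683406566775695661622919941418519476280737792035/8459186303771933270031071135011330564571916235200; reducing by gcd(44683406566775695661622919941418519476280737792035, 8459186303771933270031071135011330564571916235200) = 55 gives 812425573941376284756780362571245808659649778037/153803387341307877636928566091115101174034840640 ≈ 5.28223. (The PNT-adjacent estimate ln(110) + γ ≈ 5.27770 matches within O(1/n).)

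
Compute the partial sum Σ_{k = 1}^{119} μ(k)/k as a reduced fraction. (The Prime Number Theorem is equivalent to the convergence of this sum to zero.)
Σ μ(k)/k = -57036343158881297864991132838495688289960443/6322010928083521557629041258308732498654937398

Values of μ(k) for 1 ≤ k ≤ 119: μ(1) = 1, μ(2) = -1, μ(3) = -1, μ(5) = -1, μ(6) = 1, μ(7) = -1, μ(10) = 1, μ(11) = -1, μ(13) = -1, μ(14) = 1, μ(15) = 1, μ(17) = -1, μ(19) = -1, μ(21) = 1, μ(22) = 1, μ(23) = -1, μ(26) = 1, μ(29) = -1, μ(30) = -1, μ(31) = -1, μ(33) = 1, μ(34) = 1, μ(35) = 1, μ(37) = -1, μ(38) = 1, μ(39) = 1, μ(41) = -1, μ(42) = -1, μ(43) = -1, μ(46) = 1, μ(47) = -1, μ(51) = 1, μ(53) = -1, μ(55) = 1, μ(57) = 1, μ(58) = 1, μ(59) = -1, μ(61) = -1, μ(62) = 1, μ(65) = 1, μ(66) = -1, μ(67) = -1, μ(69) = 1, μ(70) = -1, μ(71) = -1, μ(73) = -1, μ(74) = 1, μ(77) = 1, μ(78) = -1, μ(79) = -1, μ(82) = 1, μ(83) = -1, μ(85) = 1, μ(86) = 1, μ(87) = 1, μ(89) = -1, μ(91) = 1, μ(93) = 1, μ(94) = 1, μ(95) = 1, μ(97) = -1, μ(101) = -1, μ(102) = -1, μ(103) = -1, μ(105) = -1, μ(106) = 1, μ(107) = -1, μ(109) = -1, μ(110) = -1, μ(111) = 1, μ(113) = -1, μ(114) = -1, μ(115) = 1, μ(118) = 1, μ(119) = 1, with μ = 0 on non-squarefree integers. Summing μ(k)/k for k where μ(k) ≠ 0 gives -57036343158881297864991132838495688289960443/6322010928083521557629041258308732498654937398 ≈ -0.0090. (PNT ⟺ this sum → 0 as n → ∞.)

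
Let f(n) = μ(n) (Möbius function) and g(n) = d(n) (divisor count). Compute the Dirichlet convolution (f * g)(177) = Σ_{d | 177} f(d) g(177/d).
(μ * d)(177) = 1

Divisors of 177: [1, 3, 59, 177]. For each d | 177:
  d = 1: μ(1) · d(177/1) = 1 · 4 = 4
  d = 3: μ(3) · d(177/3) = -1 · 2 = -2
  d = 59: μ(59) · d(177/59) = -1 · 2 = -2
  d = 177: μ(177) · d(177/177) = 1 · 1 = 1
Summing: (μ * d)(177) = 4 + -2 + -2 + 1 = 1.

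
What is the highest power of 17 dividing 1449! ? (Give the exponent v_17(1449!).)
v_17(1449!) = 90

Legendre's formula: v_p(n!) = Σ_{k ≥ 1} ⌊n / p^k⌋. For p = 17, n = 1449, the terms are:
  ⌊1449/17^1⌋ = ⌊1449/17⌋ = 85
  ⌊1449/17^2⌋ = ⌊1449/289⌋ = 5
(the next term ⌊1449/17^3⌋ = 0, terminating the sum). Summing: v_17(1449!) = 85 + 5 = 90.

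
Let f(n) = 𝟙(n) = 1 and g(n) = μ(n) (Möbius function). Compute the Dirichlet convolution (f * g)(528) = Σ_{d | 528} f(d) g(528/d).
(𝟙 * μ)(528) = 0

Divisors of 528: [1, 2, 3, 4, 6, 8, 11, 12, 16, 22, 24, 33, 44, 48, 66, 88, 132, 176, 264, 528]. For each d | 528:
  d = 1: 𝟙(1) · μ(528/1) = 1 · 0 = 0
  d = 2: 𝟙(2) · μ(528/2) = 1 · 0 = 0
  d = 3: 𝟙(3) · μ(528/3) = 1 · 0 = 0
  d = 4: 𝟙(4) · μ(528/4) = 1 · 0 = 0
  d = 6: 𝟙(6) · μ(528/6) = 1 · 0 = 0
  d = 8: 𝟙(8) · μ(528/8) = 1 · -1 = -1
  d = 11: 𝟙(11) · μ(528/11) = 1 · 0 = 0
  d = 12: 𝟙(12) · μ(528/12) = 1 · 0 = 0
  d = 16: 𝟙(16) · μ(528/16) = 1 · 1 = 1
  d = 22: 𝟙(22) · μ(528/22) = 1 · 0 = 0
  d = 24: 𝟙(24) · μ(528/24) = 1 · 1 = 1
  d = 33: 𝟙(33) · μ(528/33) = 1 · 0 = 0
  d = 44: 𝟙(44) · μ(528/44) = 1 · 0 = 0
  d = 48: 𝟙(48) · μ(528/48) = 1 · -1 = -1
  d = 66: 𝟙(66) · μ(528/66) = 1 · 0 = 0
  d = 88: 𝟙(88) · μ(528/88) = 1 · 1 = 1
  d = 132: 𝟙(132) · μ(528/132) = 1 · 0 = 0
  d = 176: 𝟙(176) · μ(528/176) = 1 · -1 = -1
  d = 264: 𝟙(264) · μ(528/264) = 1 · -1 = -1
  d = 528: 𝟙(528) · μ(528/528) = 1 · 1 = 1
Summing: (𝟙 * μ)(528) = 0 + 0 + 0 + 0 + 0 + -1 + 0 + 0 + 1 + 0 + 1 + 0 + 0 + -1 + 0 + 1 + 0 + -1 + -1 + 1 = 0.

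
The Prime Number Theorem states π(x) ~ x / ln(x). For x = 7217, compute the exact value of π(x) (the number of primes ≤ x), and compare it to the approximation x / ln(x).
π(7217) = 922;  x/ln(x) ≈ 812.34;  relative error ≈ 11.89%.

Directly count primes up to 7217: π(7217) = 922. The PNT approximation gives 7217/ln(7217) ≈ 7217/8.88419 ≈ 812.34. Relative error (π(x) − x/ln(x)) / π(x) ≈ 11.89%; the approximation is known to undercount slightly (Li(x) is a better estimate).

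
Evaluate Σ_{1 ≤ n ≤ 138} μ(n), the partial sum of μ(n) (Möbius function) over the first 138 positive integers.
Σ_{n ≤ 138} μ(n) = -3

Compute μ(n) for each 1 ≤ n ≤ 138: μ(1) = 1, μ(2) = -1, μ(3) = -1, μ(4) = 0, μ(5) = -1, μ(6) = 1, μ(7) = -1, μ(8) = 0, μ(9) = 0, μ(10) = 1, μ(11) = -1, μ(12) = 0, μ(13) = -1, μ(14) = 1, μ(15) = 1, μ(16) = 0, μ(17) = -1, μ(18) = 0, μ(19) = -1, μ(20) = 0, μ(21) = 1, μ(22) = 1, μ(23) = -1, μ(24) = 0, μ(25) = 0, μ(26) = 1, μ(27) = 0, μ(28) = 0, μ(29) = -1, μ(30) = -1, μ(31) = -1, μ(32) = 0, μ(33) = 1, μ(34) = 1, μ(35) = 1, μ(36) = 0, μ(37) = -1, μ(38) = 1, μ(39) = 1, μ(40) = 0, μ(41) = -1, μ(42) = -1, μ(43) = -1, μ(44) = 0, μ(45) = 0, μ(46) = 1, μ(47) = -1, μ(48) = 0, μ(49) = 0, μ(50) = 0, μ(51) = 1, μ(52) = 0, μ(53) = -1, μ(54) = 0, μ(55) = 1, μ(56) = 0, μ(57) = 1, μ(58) = 1, μ(59) = -1, μ(60) = 0, μ(61) = -1, μ(62) = 1, μ(63) = 0, μ(64) = 0, μ(65) = 1, μ(66) = -1, μ(67) = -1, μ(68) = 0, μ(69) = 1, μ(70) = -1, μ(71) = -1, μ(72) = 0, μ(73) = -1, μ(74) = 1, μ(75) = 0, μ(76) = 0, μ(77) = 1, μ(78) = -1, μ(79) = -1, μ(80) = 0, μ(81) = 0, μ(82) = 1, μ(83) = -1, μ(84) = 0, μ(85) = 1, μ(86) = 1, μ(87) = 1, μ(88) = 0, μ(89) = -1, μ(90) = 0, μ(91) = 1, μ(92) = 0, μ(93) = 1, μ(94) = 1, μ(95) = 1, μ(96) = 0, μ(97) = -1, μ(98) = 0, μ(99) = 0, μ(100) = 0, μ(101) = -1, μ(102) = -1, μ(103) = -1, μ(104) = 0, μ(105) = -1, μ(106) = 1, μ(107) = -1, μ(108) = 0, μ(109) = -1, μ(110) = -1, μ(111) = 1, μ(112) = 0, μ(113) = -1, μ(114) = -1, μ(115) = 1, μ(116) = 0, μ(117) = 0, μ(118) = 1, μ(119) = 1, μ(120) = 0, μ(121) = 0, μ(122) = 1, μ(123) = 1, μ(124) = 0, μ(125) = 0, μ(126) = 0, μ(127) = -1, μ(128) = 0, μ(129) = 1, μ(130) = -1, μ(131) = -1, μ(132) = 0, μ(133) = 1, μ(134) = 1, μ(135) = 0, μ(136) = 0, μ(137) = -1, μ(138) = -1. Summing all 138 values: -3. (Mertens function M(x) = Σ_{n ≤ x} μ(n); on average M(x) should be small (PNT ⟺ M(x) = o(x)).)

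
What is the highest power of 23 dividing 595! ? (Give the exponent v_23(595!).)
v_23(595!) = 26

Legendre's formula: v_p(n!) = Σ_{k ≥ 1} ⌊n / p^k⌋. For p = 23, n = 595, the terms are:
  ⌊595/23^1⌋ = ⌊595/23⌋ = 25
  ⌊595/23^2⌋ = ⌊595/529⌋ = 1
(the next term ⌊595/23^3⌋ = 0, terminating the sum). Summing: v_23(595!) = 25 + 1 = 26.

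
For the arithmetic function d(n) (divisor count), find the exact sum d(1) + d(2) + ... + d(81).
Σ_{n ≤ 81} d(n) = 373

Compute d(n) for each 1 ≤ n ≤ 81: d(1) = 1, d(2) = 2, d(3) = 2, d(4) = 3, d(5) = 2, d(6) = 4, d(7) = 2, d(8) = 4, d(9) = 3, d(10) = 4, d(11) = 2, d(12) = 6, d(13) = 2, d(14) = 4, d(15) = 4, d(16) = 5, d(17) = 2, d(18) = 6, d(19) = 2, d(20) = 6, d(21) = 4, d(22) = 4, d(23) = 2, d(24) = 8, d(25) = 3, d(26) = 4, d(27) = 4, d(28) = 6, d(29) = 2, d(30) = 8, d(31) = 2, d(32) = 6, d(33) = 4, d(34) = 4, d(35) = 4, d(36) = 9, d(37) = 2, d(38) = 4, d(39) = 4, d(40) = 8, d(41) = 2, d(42) = 8, d(43) = 2, d(44) = 6, d(45) = 6, d(46) = 4, d(47) = 2, d(48) = 10, d(49) = 3, d(50) = 6, d(51) = 4, d(52) = 6, d(53) = 2, d(54) = 8, d(55) = 4, d(56) = 8, d(57) = 4, d(58) = 4, d(59) = 2, d(60) = 12, d(61) = 2, d(62) = 4, d(63) = 6, d(64) = 7, d(65) = 4, d(66) = 8, d(67) = 2, d(68) = 6, d(69) = 4, d(70) = 8, d(71) = 2, d(72) = 12, d(73) = 2, d(74) = 4, d(75) = 6, d(76) = 6, d(77) = 4, d(78) = 8, d(79) = 2, d(80) = 10, d(81) = 5. Summing all 81 values: 373. (Dirichlet's divisor formula: Σ_{n ≤ x} d(n) = x ln(x) + (2γ − 1) x + O(√x). For x = 81, the asymptotic estimate is ≈ 368.46.)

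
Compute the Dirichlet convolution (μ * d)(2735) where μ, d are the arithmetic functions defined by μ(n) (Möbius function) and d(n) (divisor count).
(μ * d)(2735) = 1

Divisors of 2735: [1, 5, 547, 2735]. For each d | 2735:
  d = 1: μ(1) · d(2735/1) = 1 · 4 = 4
  d = 5: μ(5) · d(2735/5) = -1 · 2 = -2
  d = 547: μ(547) · d(2735/547) = -1 · 2 = -2
  d = 2735: μ(2735) · d(2735/2735) = 1 · 1 = 1
Summing: (μ * d)(2735) = 4 + -2 + -2 + 1 = 1.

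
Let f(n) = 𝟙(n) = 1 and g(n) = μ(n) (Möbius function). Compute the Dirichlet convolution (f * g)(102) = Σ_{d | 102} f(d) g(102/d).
(𝟙 * μ)(102) = 0

Divisors of 102: [1, 2, 3, 6, 17, 34, 51, 102]. For each d | 102:
  d = 1: 𝟙(1) · μ(102/1) = 1 · -1 = -1
  d = 2: 𝟙(2) · μ(102/2) = 1 · 1 = 1
  d = 3: 𝟙(3) · μ(102/3) = 1 · 1 = 1
  d = 6: 𝟙(6) · μ(102/6) = 1 · -1 = -1
  d = 17: 𝟙(17) · μ(102/17) = 1 · 1 = 1
  d = 34: 𝟙(34) · μ(102/34) = 1 · -1 = -1
  d = 51: 𝟙(51) · μ(102/51) = 1 · -1 = -1
  d = 102: 𝟙(102) · μ(102/102) = 1 · 1 = 1
Summing: (𝟙 * μ)(102) = -1 + 1 + 1 + -1 + 1 + -1 + -1 + 1 = 0.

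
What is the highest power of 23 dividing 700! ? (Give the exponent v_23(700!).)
v_23(700!) = 31

Legendre's formula: v_p(n!) = Σ_{k ≥ 1} ⌊n / p^k⌋. For p = 23, n = 700, the terms are:
  ⌊700/23^1⌋ = ⌊700/23⌋ = 30
  ⌊700/23^2⌋ = ⌊700/529⌋ = 1
(the next term ⌊700/23^3⌋ = 0, terminating the sum). Summing: v_23(700!) = 30 + 1 = 31.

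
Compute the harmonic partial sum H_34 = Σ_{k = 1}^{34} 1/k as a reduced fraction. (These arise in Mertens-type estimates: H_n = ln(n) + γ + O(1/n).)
H_34 = 54062195834749/13127595717600

Direct summation: H_34 = 1 + 1/2 + ... + 1/34. The least common denominator is lcm(1, ..., 34) = 144403552893600; over this denominator the numerator is 144403552893600 + 72201776446800 + 48134517631200 + 36100888223400 + 28880710578720 + 24067258815600 + 20629078984800 + 18050444111700 + 16044839210400 + 14440355289360 + 13127595717600 + 12033629407800 + 11107965607200 + 10314539492400 + 9626903526240 + 9025222055850 + 8494326640800 + 8022419605200 + 7600186994400 + 7220177644680 + 6876359661600 + 6563797858800 + 6278415343200 + 6016814703900 + 5776142115744 + 5553982803600 + 5348279736800 + 5157269746200 + 4979432858400 + 4813451763120 + 4658179125600 + 4512611027925 + 4375865239200 + 4247163320400 = 594684154182239, so H_34 = 594684154182239/144403552893600; reducing by gcd(594684154182239, 144403552893600) = 11 gives 54062195834749/13127595717600 ≈ 4.11821. (The PNT-adjacent estimate ln(34) + γ ≈ 4.10358 matches within O(1/n).)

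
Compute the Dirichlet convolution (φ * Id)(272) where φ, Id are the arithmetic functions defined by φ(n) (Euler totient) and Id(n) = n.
(φ * Id)(272) = 1584

Divisors of 272: [1, 2, 4, 8, 16, 17, 34, 68, 136, 272]. For each d | 272:
  d = 1: φ(1) · Id(272/1) = 1 · 272 = 272
  d = 2: φ(2) · Id(272/2) = 1 · 136 = 136
  d = 4: φ(4) · Id(272/4) = 2 · 68 = 136
  d = 8: φ(8) · Id(272/8) = 4 · 34 = 136
  d = 16: φ(16) · Id(272/16) = 8 · 17 = 136
  d = 17: φ(17) · Id(272/17) = 16 · 16 = 256
  d = 34: φ(34) · Id(272/34) = 16 · 8 = 128
  d = 68: φ(68) · Id(272/68) = 32 · 4 = 128
  d = 136: φ(136) · Id(272/136) = 64 · 2 = 128
  d = 272: φ(272) · Id(272/272) = 128 · 1 = 128
Summing: (φ * Id)(272) = 272 + 136 + 136 + 136 + 136 + 256 + 128 + 128 + 128 + 128 = 1584.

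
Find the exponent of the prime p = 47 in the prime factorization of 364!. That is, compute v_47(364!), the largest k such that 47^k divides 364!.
v_47(364!) = 7

Legendre's formula: v_p(n!) = Σ_{k ≥ 1} ⌊n / p^k⌋. For p = 47, n = 364, the terms are:
  ⌊364/47^1⌋ = ⌊364/47⌋ = 7
(the next term ⌊364/47^2⌋ = 0, terminating the sum). Summing: v_47(364!) = 7 = 7.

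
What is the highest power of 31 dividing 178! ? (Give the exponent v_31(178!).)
v_31(178!) = 5

Legendre's formula: v_p(n!) = Σ_{k ≥ 1} ⌊n / p^k⌋. For p = 31, n = 178, the terms are:
  ⌊178/31^1⌋ = ⌊178/31⌋ = 5
(the next term ⌊178/31^2⌋ = 0, terminating the sum). Summing: v_31(178!) = 5 = 5.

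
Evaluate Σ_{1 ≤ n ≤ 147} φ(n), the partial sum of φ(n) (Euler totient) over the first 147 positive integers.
Σ_{n ≤ 147} φ(n) = 6598

Compute φ(n) for each 1 ≤ n ≤ 147: φ(1) = 1, φ(2) = 1, φ(3) = 2, φ(4) = 2, φ(5) = 4, φ(6) = 2, φ(7) = 6, φ(8) = 4, φ(9) = 6, φ(10) = 4, φ(11) = 10, φ(12) = 4, φ(13) = 12, φ(14) = 6, φ(15) = 8, φ(16) = 8, φ(17) = 16, φ(18) = 6, φ(19) = 18, φ(20) = 8, φ(21) = 12, φ(22) = 10, φ(23) = 22, φ(24) = 8, φ(25) = 20, φ(26) = 12, φ(27) = 18, φ(28) = 12, φ(29) = 28, φ(30) = 8, φ(31) = 30, φ(32) = 16, φ(33) = 20, φ(34) = 16, φ(35) = 24, φ(36) = 12, φ(37) = 36, φ(38) = 18, φ(39) = 24, φ(40) = 16, φ(41) = 40, φ(42) = 12, φ(43) = 42, φ(44) = 20, φ(45) = 24, φ(46) = 22, φ(47) = 46, φ(48) = 16, φ(49) = 42, φ(50) = 20, φ(51) = 32, φ(52) = 24, φ(53) = 52, φ(54) = 18, φ(55) = 40, φ(56) = 24, φ(57) = 36, φ(58) = 28, φ(59) = 58, φ(60) = 16, φ(61) = 60, φ(62) = 30, φ(63) = 36, φ(64) = 32, φ(65) = 48, φ(66) = 20, φ(67) = 66, φ(68) = 32, φ(69) = 44, φ(70) = 24, φ(71) = 70, φ(72) = 24, φ(73) = 72, φ(74) = 36, φ(75) = 40, φ(76) = 36, φ(77) = 60, φ(78) = 24, φ(79) = 78, φ(80) = 32, φ(81) = 54, φ(82) = 40, φ(83) = 82, φ(84) = 24, φ(85) = 64, φ(86) = 42, φ(87) = 56, φ(88) = 40, φ(89) = 88, φ(90) = 24, φ(91) = 72, φ(92) = 44, φ(93) = 60, φ(94) = 46, φ(95) = 72, φ(96) = 32, φ(97) = 96, φ(98) = 42, φ(99) = 60, φ(100) = 40, φ(101) = 100, φ(102) = 32, φ(103) = 102, φ(104) = 48, φ(105) = 48, φ(106) = 52, φ(107) = 106, φ(108) = 36, φ(109) = 108, φ(110) = 40, φ(111) = 72, φ(112) = 48, φ(113) = 112, φ(114) = 36, φ(115) = 88, φ(116) = 56, φ(117) = 72, φ(118) = 58, φ(119) = 96, φ(120) = 32, φ(121) = 110, φ(122) = 60, φ(123) = 80, φ(124) = 60, φ(125) = 100, φ(126) = 36, φ(127) = 126, φ(128) = 64, φ(129) = 84, φ(130) = 48, φ(131) = 130, φ(132) = 40, φ(133) = 108, φ(134) = 66, φ(135) = 72, φ(136) = 64, φ(137) = 136, φ(138) = 44, φ(139) = 138, φ(140) = 48, φ(141) = 92, φ(142) = 70, φ(143) = 120, φ(144) = 48, φ(145) = 112, φ(146) = 72, φ(147) = 84. Summing all 147 values: 6598. (Average order: Σ_{n ≤ x} φ(n) ~ (3/π²) x². For x = 147, (3/π²)·147² ≈ 6568.35.)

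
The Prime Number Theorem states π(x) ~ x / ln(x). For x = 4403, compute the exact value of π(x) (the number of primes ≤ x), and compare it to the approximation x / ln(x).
π(4403) = 599;  x/ln(x) ≈ 524.79;  relative error ≈ 12.39%.

Directly count primes up to 4403: π(4403) = 599. The PNT approximation gives 4403/ln(4403) ≈ 4403/8.39004 ≈ 524.79. Relative error (π(x) − x/ln(x)) / π(x) ≈ 12.39%; the approximation is known to undercount slightly (Li(x) is a better estimate).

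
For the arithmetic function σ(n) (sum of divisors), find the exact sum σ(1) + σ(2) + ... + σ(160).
Σ_{n ≤ 160} σ(n) = 21154

Compute σ(n) for each 1 ≤ n ≤ 160: σ(1) = 1, σ(2) = 3, σ(3) = 4, σ(4) = 7, σ(5) = 6, σ(6) = 12, σ(7) = 8, σ(8) = 15, σ(9) = 13, σ(10) = 18, σ(11) = 12, σ(12) = 28, σ(13) = 14, σ(14) = 24, σ(15) = 24, σ(16) = 31, σ(17) = 18, σ(18) = 39, σ(19) = 20, σ(20) = 42, σ(21) = 32, σ(22) = 36, σ(23) = 24, σ(24) = 60, σ(25) = 31, σ(26) = 42, σ(27) = 40, σ(28) = 56, σ(29) = 30, σ(30) = 72, σ(31) = 32, σ(32) = 63, σ(33) = 48, σ(34) = 54, σ(35) = 48, σ(36) = 91, σ(37) = 38, σ(38) = 60, σ(39) = 56, σ(40) = 90, σ(41) = 42, σ(42) = 96, σ(43) = 44, σ(44) = 84, σ(45) = 78, σ(46) = 72, σ(47) = 48, σ(48) = 124, σ(49) = 57, σ(50) = 93, σ(51) = 72, σ(52) = 98, σ(53) = 54, σ(54) = 120, σ(55) = 72, σ(56) = 120, σ(57) = 80, σ(58) = 90, σ(59) = 60, σ(60) = 168, σ(61) = 62, σ(62) = 96, σ(63) = 104, σ(64) = 127, σ(65) = 84, σ(66) = 144, σ(67) = 68, σ(68) = 126, σ(69) = 96, σ(70) = 144, σ(71) = 72, σ(72) = 195, σ(73) = 74, σ(74) = 114, σ(75) = 124, σ(76) = 140, σ(77) = 96, σ(78) = 168, σ(79) = 80, σ(80) = 186, σ(81) = 121, σ(82) = 126, σ(83) = 84, σ(84) = 224, σ(85) = 108, σ(86) = 132, σ(87) = 120, σ(88) = 180, σ(89) = 90, σ(90) = 234, σ(91) = 112, σ(92) = 168, σ(93) = 128, σ(94) = 144, σ(95) = 120, σ(96) = 252, σ(97) = 98, σ(98) = 171, σ(99) = 156, σ(100) = 217, σ(101) = 102, σ(102) = 216, σ(103) = 104, σ(104) = 210, σ(105) = 192, σ(106) = 162, σ(107) = 108, σ(108) = 280, σ(109) = 110, σ(110) = 216, σ(111) = 152, σ(112) = 248, σ(113) = 114, σ(114) = 240, σ(115) = 144, σ(116) = 210, σ(117) = 182, σ(118) = 180, σ(119) = 144, σ(120) = 360, σ(121) = 133, σ(122) = 186, σ(123) = 168, σ(124) = 224, σ(125) = 156, σ(126) = 312, σ(127) = 128, σ(128) = 255, σ(129) = 176, σ(130) = 252, σ(131) = 132, σ(132) = 336, σ(133) = 160, σ(134) = 204, σ(135) = 240, σ(136) = 270, σ(137) = 138, σ(138) = 288, σ(139) = 140, σ(140) = 336, σ(141) = 192, σ(142) = 216, σ(143) = 168, σ(144) = 403, σ(145) = 180, σ(146) = 222, σ(147) = 228, σ(148) = 266, σ(149) = 150, σ(150) = 372, σ(151) = 152, σ(152) = 300, σ(153) = 234, σ(154) = 288, σ(155) = 192, σ(156) = 392, σ(157) = 158, σ(158) = 240, σ(159) = 216, σ(160) = 378. Summing all 160 values: 21154. (Average order: Σ_{n ≤ x} σ(n) ~ (π²/12) x². For x = 160, (π²/12)·160² ≈ 21055.16.)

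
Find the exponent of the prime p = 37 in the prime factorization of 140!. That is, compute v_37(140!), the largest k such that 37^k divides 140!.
v_37(140!) = 3

Legendre's formula: v_p(n!) = Σ_{k ≥ 1} ⌊n / p^k⌋. For p = 37, n = 140, the terms are:
  ⌊140/37^1⌋ = ⌊140/37⌋ = 3
(the next term ⌊140/37^2⌋ = 0, terminating the sum). Summing: v_37(140!) = 3 = 3.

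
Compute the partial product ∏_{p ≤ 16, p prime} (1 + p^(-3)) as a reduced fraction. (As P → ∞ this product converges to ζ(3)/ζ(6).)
∏ = 431631936/365525875

The primes p ≤ 16 are [2, 3, 5, 7, 11, 13]. For each, (1 + 1/p^3) = (p^3 + 1)/p^3. Multiplying these fractions over p ∈ [2, 3, 5, 7, 11, 13] gives 431631936/365525875. (In the limit P → ∞ this tends to ζ(3)/ζ(6).)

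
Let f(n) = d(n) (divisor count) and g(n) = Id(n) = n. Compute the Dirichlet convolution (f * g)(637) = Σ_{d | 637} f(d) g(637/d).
(d * Id)(637) = 990

Divisors of 637: [1, 7, 13, 49, 91, 637]. For each d | 637:
  d = 1: d(1) · Id(637/1) = 1 · 637 = 637
  d = 7: d(7) · Id(637/7) = 2 · 91 = 182
  d = 13: d(13) · Id(637/13) = 2 · 49 = 98
  d = 49: d(49) · Id(637/49) = 3 · 13 = 39
  d = 91: d(91) · Id(637/91) = 4 · 7 = 28
  d = 637: d(637) · Id(637/637) = 6 · 1 = 6
Summing: (d * Id)(637) = 637 + 182 + 98 + 39 + 28 + 6 = 990.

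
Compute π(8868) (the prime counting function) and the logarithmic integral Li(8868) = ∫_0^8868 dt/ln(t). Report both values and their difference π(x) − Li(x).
π(8868) = 1106;  Li(8868) ≈ 1122.44;  π(x) − Li(x) ≈ -16.44.

Direct count of primes ≤ 8868 gives π(8868) = 1106. Numerical evaluation of the logarithmic integral gives Li(8868) ≈ 1122.44. The difference π(x) − Li(x) ≈ -16.44 is typically negative for small/moderate x (Li(x) overestimates), though Littlewood's theorem shows this sign changes infinitely often.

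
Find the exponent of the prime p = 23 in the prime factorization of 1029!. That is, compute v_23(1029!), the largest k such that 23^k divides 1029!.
v_23(1029!) = 45

Legendre's formula: v_p(n!) = Σ_{k ≥ 1} ⌊n / p^k⌋. For p = 23, n = 1029, the terms are:
  ⌊1029/23^1⌋ = ⌊1029/23⌋ = 44
  ⌊1029/23^2⌋ = ⌊1029/529⌋ = 1
(the next term ⌊1029/23^3⌋ = 0, terminating the sum). Summing: v_23(1029!) = 44 + 1 = 45.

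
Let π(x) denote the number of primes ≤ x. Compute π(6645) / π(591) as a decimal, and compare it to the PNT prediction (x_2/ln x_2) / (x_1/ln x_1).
π(6645)/π(591) = 856/107 ≈ 8.0000;  PNT prediction ≈ 8.1525.

π(591) = 107 and π(6645) = 856, so π(6645)/π(591) ≈ 8.0000. The PNT-predicted ratio is (6645/ln(6645)) / (591/ln(591)) ≈ 8.1525. The two agree to within a few percent, as expected.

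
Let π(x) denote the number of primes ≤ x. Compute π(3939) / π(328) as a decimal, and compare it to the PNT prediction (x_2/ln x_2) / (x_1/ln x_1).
π(3939)/π(328) = 546/66 ≈ 8.2727;  PNT prediction ≈ 8.4034.

π(328) = 66 and π(3939) = 546, so π(3939)/π(328) ≈ 8.2727. The PNT-predicted ratio is (3939/ln(3939)) / (328/ln(328)) ≈ 8.4034. The two agree to within a few percent, as expected.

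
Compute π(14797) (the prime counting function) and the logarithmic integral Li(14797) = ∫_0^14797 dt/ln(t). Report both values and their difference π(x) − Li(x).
π(14797) = 1734;  Li(14797) ≈ 1755.50;  π(x) − Li(x) ≈ -21.50.

Direct count of primes ≤ 14797 gives π(14797) = 1734. Numerical evaluation of the logarithmic integral gives Li(14797) ≈ 1755.50. The difference π(x) − Li(x) ≈ -21.50 is typically negative for small/moderate x (Li(x) overestimates), though Littlewood's theorem shows this sign changes infinitely often.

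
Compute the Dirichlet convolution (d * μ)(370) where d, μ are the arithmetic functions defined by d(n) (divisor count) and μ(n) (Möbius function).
(d * μ)(370) = 1

Divisors of 370: [1, 2, 5, 10, 37, 74, 185, 370]. For each d | 370:
  d = 1: d(1) · μ(370/1) = 1 · -1 = -1
  d = 2: d(2) · μ(370/2) = 2 · 1 = 2
  d = 5: d(5) · μ(370/5) = 2 · 1 = 2
  d = 10: d(10) · μ(370/10) = 4 · -1 = -4
  d = 37: d(37) · μ(370/37) = 2 · 1 = 2
  d = 74: d(74) · μ(370/74) = 4 · -1 = -4
  d = 185: d(185) · μ(370/185) = 4 · -1 = -4
  d = 370: d(370) · μ(370/370) = 8 · 1 = 8
Summing: (d * μ)(370) = -1 + 2 + 2 + -4 + 2 + -4 + -4 + 8 = 1.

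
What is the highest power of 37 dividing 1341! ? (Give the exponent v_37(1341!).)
v_37(1341!) = 36

Legendre's formula: v_p(n!) = Σ_{k ≥ 1} ⌊n / p^k⌋. For p = 37, n = 1341, the terms are:
  ⌊1341/37^1⌋ = ⌊1341/37⌋ = 36
(the next term ⌊1341/37^2⌋ = 0, terminating the sum). Summing: v_37(1341!) = 36 = 36.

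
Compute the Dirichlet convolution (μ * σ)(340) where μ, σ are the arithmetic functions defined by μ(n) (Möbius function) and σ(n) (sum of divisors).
(μ * σ)(340) = 340

Divisors of 340: [1, 2, 4, 5, 10, 17, 20, 34, 68, 85, 170, 340]. For each d | 340:
  d = 1: μ(1) · σ(340/1) = 1 · 756 = 756
  d = 2: μ(2) · σ(340/2) = -1 · 324 = -324
  d = 4: μ(4) · σ(340/4) = 0 · 108 = 0
  d = 5: μ(5) · σ(340/5) = -1 · 126 = -126
  d = 10: μ(10) · σ(340/10) = 1 · 54 = 54
  d = 17: μ(17) · σ(340/17) = -1 · 42 = -42
  d = 20: μ(20) · σ(340/20) = 0 · 18 = 0
  d = 34: μ(34) · σ(340/34) = 1 · 18 = 18
  d = 68: μ(68) · σ(340/68) = 0 · 6 = 0
  d = 85: μ(85) · σ(340/85) = 1 · 7 = 7
  d = 170: μ(170) · σ(340/170) = -1 · 3 = -3
  d = 340: μ(340) · σ(340/340) = 0 · 1 = 0
Summing: (μ * σ)(340) = 756 + -324 + 0 + -126 + 54 + -42 + 0 + 18 + 0 + 7 + -3 + 0 = 340.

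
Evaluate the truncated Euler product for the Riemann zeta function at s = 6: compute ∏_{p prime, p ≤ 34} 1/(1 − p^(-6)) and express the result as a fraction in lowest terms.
∏ = 21845630847366461901783214359247811231609675/21473219492121468455585352466296495056879616

The primes p ≤ 34 are [2, 3, 5, 7, 11, 13, 17, 19, 23, 29, 31]. For each prime, (1 − 1/p^6)^(-1) = p^6 / (p^6 − 1). The product is (1 − 1/2^6)^(-1), (1 − 1/3^6)^(-1), (1 − 1/5^6)^(-1), (1 − 1/7^6)^(-1), (1 − 1/11^6)^(-1), (1 − 1/13^6)^(-1), (1 − 1/17^6)^(-1), (1 − 1/19^6)^(-1), (1 − 1/23^6)^(-1), (1 − 1/29^6)^(-1), (1 − 1/31^6)^(-1) = ∏ p^6 / (p^6 − 1) = 21845630847366461901783214359247811231609675/21473219492121468455585352466296495056879616.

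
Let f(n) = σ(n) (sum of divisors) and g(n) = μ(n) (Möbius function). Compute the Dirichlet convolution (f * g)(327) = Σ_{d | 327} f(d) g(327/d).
(σ * μ)(327) = 327

Divisors of 327: [1, 3, 109, 327]. For each d | 327:
  d = 1: σ(1) · μ(327/1) = 1 · 1 = 1
  d = 3: σ(3) · μ(327/3) = 4 · -1 = -4
  d = 109: σ(109) · μ(327/109) = 110 · -1 = -110
  d = 327: σ(327) · μ(327/327) = 440 · 1 = 440
Summing: (σ * μ)(327) = 1 + -4 + -110 + 440 = 327.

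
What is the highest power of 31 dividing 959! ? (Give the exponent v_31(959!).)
v_31(959!) = 30

Legendre's formula: v_p(n!) = Σ_{k ≥ 1} ⌊n / p^k⌋. For p = 31, n = 959, the terms are:
  ⌊959/31^1⌋ = ⌊959/31⌋ = 30
(the next term ⌊959/31^2⌋ = 0, terminating the sum). Summing: v_31(959!) = 30 = 30.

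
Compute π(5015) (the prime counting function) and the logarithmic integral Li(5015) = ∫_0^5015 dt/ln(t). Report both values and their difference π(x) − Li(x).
π(5015) = 672;  Li(5015) ≈ 686.04;  π(x) − Li(x) ≈ -14.04.

Direct count of primes ≤ 5015 gives π(5015) = 672. Numerical evaluation of the logarithmic integral gives Li(5015) ≈ 686.04. The difference π(x) − Li(x) ≈ -14.04 is typically negative for small/moderate x (Li(x) overestimates), though Littlewood's theorem shows this sign changes infinitely often.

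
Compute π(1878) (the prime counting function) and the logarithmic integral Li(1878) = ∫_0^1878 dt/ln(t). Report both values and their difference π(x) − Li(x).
π(1878) = 288;  Li(1878) ≈ 298.69;  π(x) − Li(x) ≈ -10.69.

Direct count of primes ≤ 1878 gives π(1878) = 288. Numerical evaluation of the logarithmic integral gives Li(1878) ≈ 298.69. The difference π(x) − Li(x) ≈ -10.69 is typically negative for small/moderate x (Li(x) overestimates), though Littlewood's theorem shows this sign changes infinitely often.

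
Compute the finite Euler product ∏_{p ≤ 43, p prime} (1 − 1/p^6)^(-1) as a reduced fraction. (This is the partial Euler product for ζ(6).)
∏ = 58415599349237689613444204788995855063746535337692192433390985/57419764821752678419559868369284941010851064169028064391462912

The primes p ≤ 43 are [2, 3, 5, 7, 11, 13, 17, 19, 23, 29, 31, 37, 41, 43]. For each prime, (1 − 1/p^6)^(-1) = p^6 / (p^6 − 1). The product is (1 − 1/2^6)^(-1), (1 − 1/3^6)^(-1), (1 − 1/5^6)^(-1), (1 − 1/7^6)^(-1), (1 − 1/11^6)^(-1), (1 − 1/13^6)^(-1), (1 − 1/17^6)^(-1), (1 − 1/19^6)^(-1), (1 − 1/23^6)^(-1), (1 − 1/29^6)^(-1), (1 − 1/31^6)^(-1), (1 − 1/37^6)^(-1), (1 − 1/41^6)^(-1), (1 − 1/43^6)^(-1) = ∏ p^6 / (p^6 − 1) = 58415599349237689613444204788995855063746535337692192433390985/57419764821752678419559868369284941010851064169028064391462912.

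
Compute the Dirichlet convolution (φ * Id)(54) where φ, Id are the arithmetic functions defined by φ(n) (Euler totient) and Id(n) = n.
(φ * Id)(54) = 243

Divisors of 54: [1, 2, 3, 6, 9, 18, 27, 54]. For each d | 54:
  d = 1: φ(1) · Id(54/1) = 1 · 54 = 54
  d = 2: φ(2) · Id(54/2) = 1 · 27 = 27
  d = 3: φ(3) · Id(54/3) = 2 · 18 = 36
  d = 6: φ(6) · Id(54/6) = 2 · 9 = 18
  d = 9: φ(9) · Id(54/9) = 6 · 6 = 36
  d = 18: φ(18) · Id(54/18) = 6 · 3 = 18
  d = 27: φ(27) · Id(54/27) = 18 · 2 = 36
  d = 54: φ(54) · Id(54/54) = 18 · 1 = 18
Summing: (φ * Id)(54) = 54 + 27 + 36 + 18 + 36 + 18 + 36 + 18 = 243.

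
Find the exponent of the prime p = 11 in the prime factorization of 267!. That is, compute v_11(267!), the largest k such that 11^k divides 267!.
v_11(267!) = 26

Legendre's formula: v_p(n!) = Σ_{k ≥ 1} ⌊n / p^k⌋. For p = 11, n = 267, the terms are:
  ⌊267/11^1⌋ = ⌊267/11⌋ = 24
  ⌊267/11^2⌋ = ⌊267/121⌋ = 2
(the next term ⌊267/11^3⌋ = 0, terminating the sum). Summing: v_11(267!) = 24 + 2 = 26.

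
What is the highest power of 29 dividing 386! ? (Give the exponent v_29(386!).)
v_29(386!) = 13

Legendre's formula: v_p(n!) = Σ_{k ≥ 1} ⌊n / p^k⌋. For p = 29, n = 386, the terms are:
  ⌊386/29^1⌋ = ⌊386/29⌋ = 13
(the next term ⌊386/29^2⌋ = 0, terminating the sum). Summing: v_29(386!) = 13 = 13.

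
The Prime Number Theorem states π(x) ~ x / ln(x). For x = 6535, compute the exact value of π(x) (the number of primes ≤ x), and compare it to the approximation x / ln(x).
π(6535) = 844;  x/ln(x) ≈ 743.89;  relative error ≈ 11.86%.

Directly count primes up to 6535: π(6535) = 844. The PNT approximation gives 6535/ln(6535) ≈ 6535/8.78493 ≈ 743.89. Relative error (π(x) − x/ln(x)) / π(x) ≈ 11.86%; the approximation is known to undercount slightly (Li(x) is a better estimate).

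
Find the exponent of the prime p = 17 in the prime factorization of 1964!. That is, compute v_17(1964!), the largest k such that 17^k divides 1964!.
v_17(1964!) = 121

Legendre's formula: v_p(n!) = Σ_{k ≥ 1} ⌊n / p^k⌋. For p = 17, n = 1964, the terms are:
  ⌊1964/17^1⌋ = ⌊1964/17⌋ = 115
  ⌊1964/17^2⌋ = ⌊1964/289⌋ = 6
(the next term ⌊1964/17^3⌋ = 0, terminating the sum). Summing: v_17(1964!) = 115 + 6 = 121.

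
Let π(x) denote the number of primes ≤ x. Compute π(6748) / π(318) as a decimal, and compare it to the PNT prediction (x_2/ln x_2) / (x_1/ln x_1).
π(6748)/π(318) = 869/66 ≈ 13.1667;  PNT prediction ≈ 13.8677.

π(318) = 66 and π(6748) = 869, so π(6748)/π(318) ≈ 13.1667. The PNT-predicted ratio is (6748/ln(6748)) / (318/ln(318)) ≈ 13.8677. The two agree to within a few percent, as expected.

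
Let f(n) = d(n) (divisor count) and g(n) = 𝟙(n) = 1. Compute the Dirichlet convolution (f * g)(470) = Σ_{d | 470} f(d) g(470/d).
(d * 𝟙)(470) = 27

Divisors of 470: [1, 2, 5, 10, 47, 94, 235, 470]. For each d | 470:
  d = 1: d(1) · 𝟙(470/1) = 1 · 1 = 1
  d = 2: d(2) · 𝟙(470/2) = 2 · 1 = 2
  d = 5: d(5) · 𝟙(470/5) = 2 · 1 = 2
  d = 10: d(10) · 𝟙(470/10) = 4 · 1 = 4
  d = 47: d(47) · 𝟙(470/47) = 2 · 1 = 2
  d = 94: d(94) · 𝟙(470/94) = 4 · 1 = 4
  d = 235: d(235) · 𝟙(470/235) = 4 · 1 = 4
  d = 470: d(470) · 𝟙(470/470) = 8 · 1 = 8
Summing: (d * 𝟙)(470) = 1 + 2 + 2 + 4 + 2 + 4 + 4 + 8 = 27.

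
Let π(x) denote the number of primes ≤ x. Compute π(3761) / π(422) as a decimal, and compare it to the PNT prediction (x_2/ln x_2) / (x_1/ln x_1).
π(3761)/π(422) = 523/82 ≈ 6.3780;  PNT prediction ≈ 6.5442.

π(422) = 82 and π(3761) = 523, so π(3761)/π(422) ≈ 6.3780. The PNT-predicted ratio is (3761/ln(3761)) / (422/ln(422)) ≈ 6.5442. The two agree to within a few percent, as expected.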